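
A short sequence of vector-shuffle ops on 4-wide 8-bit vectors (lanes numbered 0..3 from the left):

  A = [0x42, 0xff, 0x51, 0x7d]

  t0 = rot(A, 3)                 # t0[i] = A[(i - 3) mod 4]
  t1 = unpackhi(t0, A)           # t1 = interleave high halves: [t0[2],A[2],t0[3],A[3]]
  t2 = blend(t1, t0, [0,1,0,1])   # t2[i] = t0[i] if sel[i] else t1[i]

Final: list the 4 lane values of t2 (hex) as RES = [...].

RES = [0x7d, 0x51, 0x42, 0x42]

→ t0 |ff|51|7d|42|
→ t1 |7d|51|42|7d|
→ t2 |7d|51|42|42|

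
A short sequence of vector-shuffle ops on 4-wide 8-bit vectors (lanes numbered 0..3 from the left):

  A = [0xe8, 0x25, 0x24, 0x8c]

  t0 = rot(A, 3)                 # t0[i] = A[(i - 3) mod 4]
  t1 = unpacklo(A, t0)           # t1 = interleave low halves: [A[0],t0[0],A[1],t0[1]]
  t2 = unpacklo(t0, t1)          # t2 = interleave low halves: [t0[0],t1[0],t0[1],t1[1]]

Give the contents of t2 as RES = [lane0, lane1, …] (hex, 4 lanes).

RES = [ 0x25  0xe8  0x24  0x25 ]

  t0: 25 24 8c e8
  t1: e8 25 25 24
  t2: 25 e8 24 25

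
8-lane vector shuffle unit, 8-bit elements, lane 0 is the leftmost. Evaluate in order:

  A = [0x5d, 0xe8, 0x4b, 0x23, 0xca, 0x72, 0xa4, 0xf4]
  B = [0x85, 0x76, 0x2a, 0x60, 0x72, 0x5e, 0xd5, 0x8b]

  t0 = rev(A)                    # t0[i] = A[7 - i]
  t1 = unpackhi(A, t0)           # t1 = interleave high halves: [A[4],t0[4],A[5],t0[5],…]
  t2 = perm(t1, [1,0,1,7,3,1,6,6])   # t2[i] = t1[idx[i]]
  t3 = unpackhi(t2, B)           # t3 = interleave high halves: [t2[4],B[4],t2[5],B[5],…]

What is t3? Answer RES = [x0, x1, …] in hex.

  t0: f4 a4 72 ca 23 4b e8 5d
  t1: ca 23 72 4b a4 e8 f4 5d
  t2: 23 ca 23 5d 4b 23 f4 f4
  t3: 4b 72 23 5e f4 d5 f4 8b

RES = [ 0x4b  0x72  0x23  0x5e  0xf4  0xd5  0xf4  0x8b ]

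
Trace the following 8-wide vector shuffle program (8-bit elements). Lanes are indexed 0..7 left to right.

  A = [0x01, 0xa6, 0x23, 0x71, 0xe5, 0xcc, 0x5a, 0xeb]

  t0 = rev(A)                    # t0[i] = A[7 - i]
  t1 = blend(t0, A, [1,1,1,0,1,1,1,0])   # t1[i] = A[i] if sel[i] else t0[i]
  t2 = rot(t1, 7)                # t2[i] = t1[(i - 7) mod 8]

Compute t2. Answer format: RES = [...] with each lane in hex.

RES = [0xa6, 0x23, 0xe5, 0xe5, 0xcc, 0x5a, 0x01, 0x01]

  t0: eb 5a cc e5 71 23 a6 01
  t1: 01 a6 23 e5 e5 cc 5a 01
  t2: a6 23 e5 e5 cc 5a 01 01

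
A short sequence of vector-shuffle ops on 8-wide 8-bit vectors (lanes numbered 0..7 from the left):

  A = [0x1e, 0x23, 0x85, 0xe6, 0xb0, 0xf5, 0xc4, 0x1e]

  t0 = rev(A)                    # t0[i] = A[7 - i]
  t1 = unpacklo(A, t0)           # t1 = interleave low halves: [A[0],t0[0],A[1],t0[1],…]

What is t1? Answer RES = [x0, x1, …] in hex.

t0 = [0x1e, 0xc4, 0xf5, 0xb0, 0xe6, 0x85, 0x23, 0x1e]
t1 = [0x1e, 0x1e, 0x23, 0xc4, 0x85, 0xf5, 0xe6, 0xb0]

RES = [0x1e, 0x1e, 0x23, 0xc4, 0x85, 0xf5, 0xe6, 0xb0]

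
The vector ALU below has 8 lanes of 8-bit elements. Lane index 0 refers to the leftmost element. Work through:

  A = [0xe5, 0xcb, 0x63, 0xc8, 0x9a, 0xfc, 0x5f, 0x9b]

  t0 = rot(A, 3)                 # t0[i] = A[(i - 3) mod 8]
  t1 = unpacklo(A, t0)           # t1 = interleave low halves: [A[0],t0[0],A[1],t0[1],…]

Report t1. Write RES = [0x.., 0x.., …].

t0 = [0xfc, 0x5f, 0x9b, 0xe5, 0xcb, 0x63, 0xc8, 0x9a]
t1 = [0xe5, 0xfc, 0xcb, 0x5f, 0x63, 0x9b, 0xc8, 0xe5]

RES = [0xe5, 0xfc, 0xcb, 0x5f, 0x63, 0x9b, 0xc8, 0xe5]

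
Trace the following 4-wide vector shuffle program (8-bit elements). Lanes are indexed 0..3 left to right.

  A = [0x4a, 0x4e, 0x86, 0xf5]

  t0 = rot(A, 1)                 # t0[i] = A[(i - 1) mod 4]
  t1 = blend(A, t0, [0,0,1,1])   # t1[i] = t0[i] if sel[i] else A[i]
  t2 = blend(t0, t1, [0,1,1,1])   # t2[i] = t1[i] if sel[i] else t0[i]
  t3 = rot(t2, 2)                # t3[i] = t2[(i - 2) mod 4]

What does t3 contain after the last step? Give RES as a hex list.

→ t0 |f5|4a|4e|86|
→ t1 |4a|4e|4e|86|
→ t2 |f5|4e|4e|86|
→ t3 |4e|86|f5|4e|

RES = [0x4e, 0x86, 0xf5, 0x4e]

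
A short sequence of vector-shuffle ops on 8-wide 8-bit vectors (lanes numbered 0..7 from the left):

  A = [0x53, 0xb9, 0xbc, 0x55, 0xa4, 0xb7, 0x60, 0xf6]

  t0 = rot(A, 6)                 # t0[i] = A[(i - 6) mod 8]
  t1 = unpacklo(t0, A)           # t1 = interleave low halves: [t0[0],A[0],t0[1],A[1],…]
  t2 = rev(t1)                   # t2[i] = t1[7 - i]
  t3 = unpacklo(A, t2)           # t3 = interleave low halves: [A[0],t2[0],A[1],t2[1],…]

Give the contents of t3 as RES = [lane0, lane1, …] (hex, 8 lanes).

t0 = [0xbc, 0x55, 0xa4, 0xb7, 0x60, 0xf6, 0x53, 0xb9]
t1 = [0xbc, 0x53, 0x55, 0xb9, 0xa4, 0xbc, 0xb7, 0x55]
t2 = [0x55, 0xb7, 0xbc, 0xa4, 0xb9, 0x55, 0x53, 0xbc]
t3 = [0x53, 0x55, 0xb9, 0xb7, 0xbc, 0xbc, 0x55, 0xa4]

RES = [0x53, 0x55, 0xb9, 0xb7, 0xbc, 0xbc, 0x55, 0xa4]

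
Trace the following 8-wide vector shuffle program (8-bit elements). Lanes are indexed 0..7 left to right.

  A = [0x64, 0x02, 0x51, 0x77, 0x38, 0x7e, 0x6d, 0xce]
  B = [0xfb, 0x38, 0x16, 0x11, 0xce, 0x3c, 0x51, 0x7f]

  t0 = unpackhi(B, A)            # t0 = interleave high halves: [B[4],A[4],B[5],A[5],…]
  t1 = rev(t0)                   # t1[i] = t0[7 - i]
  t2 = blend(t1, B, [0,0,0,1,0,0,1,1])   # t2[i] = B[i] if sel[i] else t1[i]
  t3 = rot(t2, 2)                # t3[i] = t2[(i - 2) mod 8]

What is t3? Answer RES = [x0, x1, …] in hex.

→ t0 |ce|38|3c|7e|51|6d|7f|ce|
→ t1 |ce|7f|6d|51|7e|3c|38|ce|
→ t2 |ce|7f|6d|11|7e|3c|51|7f|
→ t3 |51|7f|ce|7f|6d|11|7e|3c|

RES = [0x51, 0x7f, 0xce, 0x7f, 0x6d, 0x11, 0x7e, 0x3c]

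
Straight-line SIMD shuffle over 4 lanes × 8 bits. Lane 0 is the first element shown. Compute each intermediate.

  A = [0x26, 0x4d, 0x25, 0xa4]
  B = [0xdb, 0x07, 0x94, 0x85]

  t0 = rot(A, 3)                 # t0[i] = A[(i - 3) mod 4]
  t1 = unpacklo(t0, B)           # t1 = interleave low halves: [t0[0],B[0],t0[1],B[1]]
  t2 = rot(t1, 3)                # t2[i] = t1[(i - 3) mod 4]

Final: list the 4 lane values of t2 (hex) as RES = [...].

RES = [ 0xdb  0x25  0x07  0x4d ]

→ t0 |4d|25|a4|26|
→ t1 |4d|db|25|07|
→ t2 |db|25|07|4d|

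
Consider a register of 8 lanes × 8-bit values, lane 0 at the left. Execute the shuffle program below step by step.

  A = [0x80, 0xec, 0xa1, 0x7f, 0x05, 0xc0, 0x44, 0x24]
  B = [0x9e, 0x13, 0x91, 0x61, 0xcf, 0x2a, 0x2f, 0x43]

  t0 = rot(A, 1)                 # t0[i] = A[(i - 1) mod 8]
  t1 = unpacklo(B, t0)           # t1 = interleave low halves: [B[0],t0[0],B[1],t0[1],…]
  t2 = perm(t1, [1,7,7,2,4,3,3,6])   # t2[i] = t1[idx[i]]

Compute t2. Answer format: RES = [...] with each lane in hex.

RES = [0x24, 0xa1, 0xa1, 0x13, 0x91, 0x80, 0x80, 0x61]

  t0: 24 80 ec a1 7f 05 c0 44
  t1: 9e 24 13 80 91 ec 61 a1
  t2: 24 a1 a1 13 91 80 80 61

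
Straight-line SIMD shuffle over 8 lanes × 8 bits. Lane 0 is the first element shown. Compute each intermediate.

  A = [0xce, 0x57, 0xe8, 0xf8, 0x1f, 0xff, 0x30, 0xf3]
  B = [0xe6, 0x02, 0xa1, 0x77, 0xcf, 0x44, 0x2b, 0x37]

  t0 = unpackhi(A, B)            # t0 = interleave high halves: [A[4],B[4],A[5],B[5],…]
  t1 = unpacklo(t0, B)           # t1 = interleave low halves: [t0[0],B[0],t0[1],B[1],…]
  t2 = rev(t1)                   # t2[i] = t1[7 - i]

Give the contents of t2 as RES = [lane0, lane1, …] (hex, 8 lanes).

RES = [ 0x77  0x44  0xa1  0xff  0x02  0xcf  0xe6  0x1f ]

t0 = [0x1f, 0xcf, 0xff, 0x44, 0x30, 0x2b, 0xf3, 0x37]
t1 = [0x1f, 0xe6, 0xcf, 0x02, 0xff, 0xa1, 0x44, 0x77]
t2 = [0x77, 0x44, 0xa1, 0xff, 0x02, 0xcf, 0xe6, 0x1f]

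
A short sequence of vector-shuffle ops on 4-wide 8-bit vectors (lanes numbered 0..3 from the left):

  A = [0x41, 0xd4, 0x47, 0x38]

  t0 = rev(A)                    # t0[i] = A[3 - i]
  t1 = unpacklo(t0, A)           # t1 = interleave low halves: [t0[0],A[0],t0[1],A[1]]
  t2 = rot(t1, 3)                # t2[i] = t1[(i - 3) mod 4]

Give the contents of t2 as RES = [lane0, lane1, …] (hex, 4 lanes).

RES = [0x41, 0x47, 0xd4, 0x38]

  t0: 38 47 d4 41
  t1: 38 41 47 d4
  t2: 41 47 d4 38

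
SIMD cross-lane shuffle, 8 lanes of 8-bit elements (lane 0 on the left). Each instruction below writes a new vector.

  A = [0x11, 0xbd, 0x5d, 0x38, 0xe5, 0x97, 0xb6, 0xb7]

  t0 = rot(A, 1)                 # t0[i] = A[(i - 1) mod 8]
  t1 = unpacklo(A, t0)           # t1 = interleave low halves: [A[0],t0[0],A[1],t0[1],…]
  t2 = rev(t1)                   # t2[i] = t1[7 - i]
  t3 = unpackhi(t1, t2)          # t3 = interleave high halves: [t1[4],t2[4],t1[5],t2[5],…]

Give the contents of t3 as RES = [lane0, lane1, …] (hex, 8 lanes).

→ t0 |b7|11|bd|5d|38|e5|97|b6|
→ t1 |11|b7|bd|11|5d|bd|38|5d|
→ t2 |5d|38|bd|5d|11|bd|b7|11|
→ t3 |5d|11|bd|bd|38|b7|5d|11|

RES = [0x5d, 0x11, 0xbd, 0xbd, 0x38, 0xb7, 0x5d, 0x11]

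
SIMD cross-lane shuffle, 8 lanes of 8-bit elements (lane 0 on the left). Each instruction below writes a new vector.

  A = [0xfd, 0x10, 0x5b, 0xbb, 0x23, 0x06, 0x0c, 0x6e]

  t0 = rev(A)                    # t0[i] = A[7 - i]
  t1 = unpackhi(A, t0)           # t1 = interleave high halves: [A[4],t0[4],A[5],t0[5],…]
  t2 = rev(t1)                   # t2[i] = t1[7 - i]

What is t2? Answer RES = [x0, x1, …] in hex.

RES = [ 0xfd  0x6e  0x10  0x0c  0x5b  0x06  0xbb  0x23 ]

t0 = [0x6e, 0x0c, 0x06, 0x23, 0xbb, 0x5b, 0x10, 0xfd]
t1 = [0x23, 0xbb, 0x06, 0x5b, 0x0c, 0x10, 0x6e, 0xfd]
t2 = [0xfd, 0x6e, 0x10, 0x0c, 0x5b, 0x06, 0xbb, 0x23]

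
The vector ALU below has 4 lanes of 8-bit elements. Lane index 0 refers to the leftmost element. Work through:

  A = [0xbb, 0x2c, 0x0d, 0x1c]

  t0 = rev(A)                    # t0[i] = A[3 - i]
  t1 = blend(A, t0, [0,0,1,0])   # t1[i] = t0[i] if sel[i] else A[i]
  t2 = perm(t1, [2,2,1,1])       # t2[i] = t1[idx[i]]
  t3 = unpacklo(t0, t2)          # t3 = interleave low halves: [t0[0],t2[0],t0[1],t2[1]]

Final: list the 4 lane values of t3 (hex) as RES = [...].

RES = [0x1c, 0x2c, 0x0d, 0x2c]

  t0: 1c 0d 2c bb
  t1: bb 2c 2c 1c
  t2: 2c 2c 2c 2c
  t3: 1c 2c 0d 2c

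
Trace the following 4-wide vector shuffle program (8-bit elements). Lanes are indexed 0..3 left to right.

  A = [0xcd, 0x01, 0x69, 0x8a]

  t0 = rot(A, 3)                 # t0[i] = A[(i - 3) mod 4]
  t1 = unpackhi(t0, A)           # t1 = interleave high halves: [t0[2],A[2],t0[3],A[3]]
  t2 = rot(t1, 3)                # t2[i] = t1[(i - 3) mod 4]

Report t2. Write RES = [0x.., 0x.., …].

  t0: 01 69 8a cd
  t1: 8a 69 cd 8a
  t2: 69 cd 8a 8a

RES = [ 0x69  0xcd  0x8a  0x8a ]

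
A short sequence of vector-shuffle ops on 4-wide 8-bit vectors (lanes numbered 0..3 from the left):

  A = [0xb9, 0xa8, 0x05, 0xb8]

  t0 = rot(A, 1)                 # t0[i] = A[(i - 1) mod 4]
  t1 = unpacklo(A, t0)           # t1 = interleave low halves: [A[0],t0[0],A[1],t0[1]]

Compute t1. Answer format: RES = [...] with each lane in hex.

t0 = [0xb8, 0xb9, 0xa8, 0x05]
t1 = [0xb9, 0xb8, 0xa8, 0xb9]

RES = [0xb9, 0xb8, 0xa8, 0xb9]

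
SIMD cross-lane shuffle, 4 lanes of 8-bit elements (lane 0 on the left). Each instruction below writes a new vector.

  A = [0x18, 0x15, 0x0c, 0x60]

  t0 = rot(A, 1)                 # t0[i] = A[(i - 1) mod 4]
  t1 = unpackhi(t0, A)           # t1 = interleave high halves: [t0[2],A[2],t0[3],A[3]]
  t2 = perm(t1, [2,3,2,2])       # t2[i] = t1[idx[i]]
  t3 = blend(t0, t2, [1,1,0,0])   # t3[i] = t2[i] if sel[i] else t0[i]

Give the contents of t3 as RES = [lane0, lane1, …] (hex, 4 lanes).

  t0: 60 18 15 0c
  t1: 15 0c 0c 60
  t2: 0c 60 0c 0c
  t3: 0c 60 15 0c

RES = [ 0x0c  0x60  0x15  0x0c ]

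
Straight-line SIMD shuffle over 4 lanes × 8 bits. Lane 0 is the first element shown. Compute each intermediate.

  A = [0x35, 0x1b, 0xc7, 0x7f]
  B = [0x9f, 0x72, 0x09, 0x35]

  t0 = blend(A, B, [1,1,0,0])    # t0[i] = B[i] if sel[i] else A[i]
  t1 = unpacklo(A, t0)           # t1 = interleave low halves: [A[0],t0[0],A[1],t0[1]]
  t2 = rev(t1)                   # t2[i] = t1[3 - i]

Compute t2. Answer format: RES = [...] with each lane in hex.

  t0: 9f 72 c7 7f
  t1: 35 9f 1b 72
  t2: 72 1b 9f 35

RES = [ 0x72  0x1b  0x9f  0x35 ]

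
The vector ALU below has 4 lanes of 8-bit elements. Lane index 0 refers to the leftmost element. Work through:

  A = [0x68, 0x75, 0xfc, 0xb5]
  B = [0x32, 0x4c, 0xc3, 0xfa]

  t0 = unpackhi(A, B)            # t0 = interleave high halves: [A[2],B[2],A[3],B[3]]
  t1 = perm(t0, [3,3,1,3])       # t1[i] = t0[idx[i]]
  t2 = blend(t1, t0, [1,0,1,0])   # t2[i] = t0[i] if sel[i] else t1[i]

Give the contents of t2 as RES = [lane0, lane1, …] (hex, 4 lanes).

  t0: fc c3 b5 fa
  t1: fa fa c3 fa
  t2: fc fa b5 fa

RES = [ 0xfc  0xfa  0xb5  0xfa ]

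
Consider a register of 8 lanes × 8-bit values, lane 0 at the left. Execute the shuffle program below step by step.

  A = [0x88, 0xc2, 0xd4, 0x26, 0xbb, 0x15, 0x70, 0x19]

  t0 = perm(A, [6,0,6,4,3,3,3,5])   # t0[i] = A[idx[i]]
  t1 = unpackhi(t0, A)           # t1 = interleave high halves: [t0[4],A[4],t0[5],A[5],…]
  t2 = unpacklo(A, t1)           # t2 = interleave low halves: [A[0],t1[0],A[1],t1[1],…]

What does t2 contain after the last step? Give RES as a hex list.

RES = [ 0x88  0x26  0xc2  0xbb  0xd4  0x26  0x26  0x15 ]

  t0: 70 88 70 bb 26 26 26 15
  t1: 26 bb 26 15 26 70 15 19
  t2: 88 26 c2 bb d4 26 26 15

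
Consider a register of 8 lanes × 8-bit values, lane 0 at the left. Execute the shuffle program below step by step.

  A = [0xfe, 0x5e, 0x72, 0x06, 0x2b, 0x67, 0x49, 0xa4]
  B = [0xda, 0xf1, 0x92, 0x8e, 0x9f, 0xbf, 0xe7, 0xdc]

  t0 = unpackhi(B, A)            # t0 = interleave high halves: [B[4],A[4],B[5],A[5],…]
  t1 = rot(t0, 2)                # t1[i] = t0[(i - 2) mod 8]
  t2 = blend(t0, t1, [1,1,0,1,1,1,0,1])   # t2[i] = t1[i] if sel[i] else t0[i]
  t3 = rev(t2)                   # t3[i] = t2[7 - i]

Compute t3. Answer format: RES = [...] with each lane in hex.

RES = [0x49, 0xdc, 0x67, 0xbf, 0x2b, 0xbf, 0xa4, 0xdc]

t0 = [0x9f, 0x2b, 0xbf, 0x67, 0xe7, 0x49, 0xdc, 0xa4]
t1 = [0xdc, 0xa4, 0x9f, 0x2b, 0xbf, 0x67, 0xe7, 0x49]
t2 = [0xdc, 0xa4, 0xbf, 0x2b, 0xbf, 0x67, 0xdc, 0x49]
t3 = [0x49, 0xdc, 0x67, 0xbf, 0x2b, 0xbf, 0xa4, 0xdc]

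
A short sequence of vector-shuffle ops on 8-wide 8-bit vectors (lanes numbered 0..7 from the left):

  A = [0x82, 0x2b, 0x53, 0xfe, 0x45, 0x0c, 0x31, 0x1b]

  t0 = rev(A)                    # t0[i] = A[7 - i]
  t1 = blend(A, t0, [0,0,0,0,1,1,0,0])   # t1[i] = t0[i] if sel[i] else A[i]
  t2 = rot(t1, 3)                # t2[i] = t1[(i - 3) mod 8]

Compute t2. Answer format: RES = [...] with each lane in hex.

RES = [ 0x53  0x31  0x1b  0x82  0x2b  0x53  0xfe  0xfe ]

  t0: 1b 31 0c 45 fe 53 2b 82
  t1: 82 2b 53 fe fe 53 31 1b
  t2: 53 31 1b 82 2b 53 fe fe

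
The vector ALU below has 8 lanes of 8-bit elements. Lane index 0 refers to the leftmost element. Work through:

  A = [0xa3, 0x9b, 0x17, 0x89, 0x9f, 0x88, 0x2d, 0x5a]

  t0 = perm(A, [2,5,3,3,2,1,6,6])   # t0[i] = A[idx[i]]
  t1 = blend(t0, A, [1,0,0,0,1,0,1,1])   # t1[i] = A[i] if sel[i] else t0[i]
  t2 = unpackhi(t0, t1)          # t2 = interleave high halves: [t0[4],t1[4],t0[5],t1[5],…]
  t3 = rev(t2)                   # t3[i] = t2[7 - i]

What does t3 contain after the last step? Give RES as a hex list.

RES = [0x5a, 0x2d, 0x2d, 0x2d, 0x9b, 0x9b, 0x9f, 0x17]

t0 = [0x17, 0x88, 0x89, 0x89, 0x17, 0x9b, 0x2d, 0x2d]
t1 = [0xa3, 0x88, 0x89, 0x89, 0x9f, 0x9b, 0x2d, 0x5a]
t2 = [0x17, 0x9f, 0x9b, 0x9b, 0x2d, 0x2d, 0x2d, 0x5a]
t3 = [0x5a, 0x2d, 0x2d, 0x2d, 0x9b, 0x9b, 0x9f, 0x17]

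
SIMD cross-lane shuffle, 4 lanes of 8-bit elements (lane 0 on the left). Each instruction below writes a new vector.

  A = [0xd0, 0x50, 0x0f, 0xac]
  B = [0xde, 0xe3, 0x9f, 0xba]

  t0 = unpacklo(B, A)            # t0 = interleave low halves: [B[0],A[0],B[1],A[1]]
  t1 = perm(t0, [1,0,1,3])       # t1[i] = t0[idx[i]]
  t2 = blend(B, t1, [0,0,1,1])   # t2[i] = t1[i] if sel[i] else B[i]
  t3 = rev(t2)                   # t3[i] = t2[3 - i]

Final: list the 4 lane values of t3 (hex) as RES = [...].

RES = [ 0x50  0xd0  0xe3  0xde ]

t0 = [0xde, 0xd0, 0xe3, 0x50]
t1 = [0xd0, 0xde, 0xd0, 0x50]
t2 = [0xde, 0xe3, 0xd0, 0x50]
t3 = [0x50, 0xd0, 0xe3, 0xde]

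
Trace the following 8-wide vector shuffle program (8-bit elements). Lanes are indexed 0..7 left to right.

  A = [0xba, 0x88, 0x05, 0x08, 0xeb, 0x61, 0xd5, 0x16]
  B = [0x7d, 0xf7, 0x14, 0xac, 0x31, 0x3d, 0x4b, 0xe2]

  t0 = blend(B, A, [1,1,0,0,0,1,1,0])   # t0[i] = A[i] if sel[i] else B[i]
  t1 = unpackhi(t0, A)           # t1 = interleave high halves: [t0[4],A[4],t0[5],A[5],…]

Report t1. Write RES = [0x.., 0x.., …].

RES = [0x31, 0xeb, 0x61, 0x61, 0xd5, 0xd5, 0xe2, 0x16]

→ t0 |ba|88|14|ac|31|61|d5|e2|
→ t1 |31|eb|61|61|d5|d5|e2|16|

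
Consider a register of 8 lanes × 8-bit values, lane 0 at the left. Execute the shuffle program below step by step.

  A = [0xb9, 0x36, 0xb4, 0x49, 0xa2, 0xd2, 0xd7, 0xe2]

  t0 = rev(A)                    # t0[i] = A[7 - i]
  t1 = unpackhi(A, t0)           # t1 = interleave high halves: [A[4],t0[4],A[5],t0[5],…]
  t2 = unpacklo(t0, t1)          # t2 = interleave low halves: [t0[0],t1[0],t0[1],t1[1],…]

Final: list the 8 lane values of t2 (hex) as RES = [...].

RES = [ 0xe2  0xa2  0xd7  0x49  0xd2  0xd2  0xa2  0xb4 ]

  t0: e2 d7 d2 a2 49 b4 36 b9
  t1: a2 49 d2 b4 d7 36 e2 b9
  t2: e2 a2 d7 49 d2 d2 a2 b4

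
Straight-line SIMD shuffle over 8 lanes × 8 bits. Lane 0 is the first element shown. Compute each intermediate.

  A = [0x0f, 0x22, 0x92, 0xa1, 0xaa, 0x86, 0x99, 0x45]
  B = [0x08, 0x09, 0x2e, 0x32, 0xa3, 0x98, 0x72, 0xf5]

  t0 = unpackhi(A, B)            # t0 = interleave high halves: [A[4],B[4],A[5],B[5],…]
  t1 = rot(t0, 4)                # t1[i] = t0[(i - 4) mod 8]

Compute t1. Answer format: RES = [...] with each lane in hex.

  t0: aa a3 86 98 99 72 45 f5
  t1: 99 72 45 f5 aa a3 86 98

RES = [ 0x99  0x72  0x45  0xf5  0xaa  0xa3  0x86  0x98 ]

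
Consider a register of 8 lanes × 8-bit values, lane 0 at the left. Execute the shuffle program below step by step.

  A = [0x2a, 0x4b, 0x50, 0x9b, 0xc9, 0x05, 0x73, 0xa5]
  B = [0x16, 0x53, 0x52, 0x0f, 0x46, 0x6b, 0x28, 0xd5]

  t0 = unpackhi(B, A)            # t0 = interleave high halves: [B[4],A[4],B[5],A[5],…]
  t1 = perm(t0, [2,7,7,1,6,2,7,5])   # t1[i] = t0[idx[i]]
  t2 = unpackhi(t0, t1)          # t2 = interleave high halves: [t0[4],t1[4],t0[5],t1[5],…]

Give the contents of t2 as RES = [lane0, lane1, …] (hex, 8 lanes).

RES = [0x28, 0xd5, 0x73, 0x6b, 0xd5, 0xa5, 0xa5, 0x73]

  t0: 46 c9 6b 05 28 73 d5 a5
  t1: 6b a5 a5 c9 d5 6b a5 73
  t2: 28 d5 73 6b d5 a5 a5 73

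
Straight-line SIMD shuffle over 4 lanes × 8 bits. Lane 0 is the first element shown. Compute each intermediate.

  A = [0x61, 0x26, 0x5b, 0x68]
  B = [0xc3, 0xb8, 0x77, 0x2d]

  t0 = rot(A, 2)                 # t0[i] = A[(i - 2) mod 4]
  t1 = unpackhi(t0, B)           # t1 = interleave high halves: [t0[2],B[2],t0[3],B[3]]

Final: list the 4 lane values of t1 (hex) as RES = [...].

RES = [0x61, 0x77, 0x26, 0x2d]

  t0: 5b 68 61 26
  t1: 61 77 26 2d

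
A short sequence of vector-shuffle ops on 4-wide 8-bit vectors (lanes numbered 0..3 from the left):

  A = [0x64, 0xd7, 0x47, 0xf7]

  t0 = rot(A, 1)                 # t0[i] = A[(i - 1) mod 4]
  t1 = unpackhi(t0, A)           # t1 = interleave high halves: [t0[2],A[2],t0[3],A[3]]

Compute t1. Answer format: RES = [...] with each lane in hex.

  t0: f7 64 d7 47
  t1: d7 47 47 f7

RES = [0xd7, 0x47, 0x47, 0xf7]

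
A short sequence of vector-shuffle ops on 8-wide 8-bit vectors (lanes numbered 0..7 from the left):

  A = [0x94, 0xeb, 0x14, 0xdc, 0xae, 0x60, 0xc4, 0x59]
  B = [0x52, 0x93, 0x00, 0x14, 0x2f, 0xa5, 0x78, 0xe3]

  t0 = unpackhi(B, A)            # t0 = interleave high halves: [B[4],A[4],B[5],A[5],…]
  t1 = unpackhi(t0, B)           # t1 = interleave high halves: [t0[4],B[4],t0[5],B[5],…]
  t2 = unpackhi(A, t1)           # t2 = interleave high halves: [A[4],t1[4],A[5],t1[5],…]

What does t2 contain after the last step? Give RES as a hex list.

RES = [ 0xae  0xe3  0x60  0x78  0xc4  0x59  0x59  0xe3 ]

  t0: 2f ae a5 60 78 c4 e3 59
  t1: 78 2f c4 a5 e3 78 59 e3
  t2: ae e3 60 78 c4 59 59 e3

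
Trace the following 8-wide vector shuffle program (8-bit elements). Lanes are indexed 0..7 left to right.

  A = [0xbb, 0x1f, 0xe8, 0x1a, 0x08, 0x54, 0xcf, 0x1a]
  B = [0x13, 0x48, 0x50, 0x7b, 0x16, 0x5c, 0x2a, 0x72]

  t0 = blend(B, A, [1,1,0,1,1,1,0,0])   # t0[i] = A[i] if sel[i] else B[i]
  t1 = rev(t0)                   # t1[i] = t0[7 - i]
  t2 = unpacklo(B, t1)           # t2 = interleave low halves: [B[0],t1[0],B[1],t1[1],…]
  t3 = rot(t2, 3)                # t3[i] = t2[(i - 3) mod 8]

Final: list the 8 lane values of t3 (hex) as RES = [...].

RES = [0x54, 0x7b, 0x08, 0x13, 0x72, 0x48, 0x2a, 0x50]

→ t0 |bb|1f|50|1a|08|54|2a|72|
→ t1 |72|2a|54|08|1a|50|1f|bb|
→ t2 |13|72|48|2a|50|54|7b|08|
→ t3 |54|7b|08|13|72|48|2a|50|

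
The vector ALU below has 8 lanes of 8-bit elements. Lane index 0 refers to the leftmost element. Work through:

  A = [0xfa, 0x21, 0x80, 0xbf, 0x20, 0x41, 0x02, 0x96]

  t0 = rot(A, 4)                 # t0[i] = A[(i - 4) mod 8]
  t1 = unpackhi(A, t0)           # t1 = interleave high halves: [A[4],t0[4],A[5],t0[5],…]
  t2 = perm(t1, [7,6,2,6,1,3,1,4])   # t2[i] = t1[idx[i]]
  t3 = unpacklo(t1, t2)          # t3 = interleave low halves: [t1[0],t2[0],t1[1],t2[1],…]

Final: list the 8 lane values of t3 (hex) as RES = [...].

RES = [ 0x20  0xbf  0xfa  0x96  0x41  0x41  0x21  0x96 ]

t0 = [0x20, 0x41, 0x02, 0x96, 0xfa, 0x21, 0x80, 0xbf]
t1 = [0x20, 0xfa, 0x41, 0x21, 0x02, 0x80, 0x96, 0xbf]
t2 = [0xbf, 0x96, 0x41, 0x96, 0xfa, 0x21, 0xfa, 0x02]
t3 = [0x20, 0xbf, 0xfa, 0x96, 0x41, 0x41, 0x21, 0x96]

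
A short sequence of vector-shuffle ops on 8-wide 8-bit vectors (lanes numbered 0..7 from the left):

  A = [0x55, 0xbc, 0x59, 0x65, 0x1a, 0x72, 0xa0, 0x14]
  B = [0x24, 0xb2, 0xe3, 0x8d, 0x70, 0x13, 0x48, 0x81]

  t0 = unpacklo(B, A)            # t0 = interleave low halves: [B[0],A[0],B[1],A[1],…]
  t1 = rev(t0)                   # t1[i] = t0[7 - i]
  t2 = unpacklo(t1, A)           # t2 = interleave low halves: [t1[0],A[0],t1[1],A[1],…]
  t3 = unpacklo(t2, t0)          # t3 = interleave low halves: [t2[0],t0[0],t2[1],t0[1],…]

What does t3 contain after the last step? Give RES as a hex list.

RES = [ 0x65  0x24  0x55  0x55  0x8d  0xb2  0xbc  0xbc ]

  t0: 24 55 b2 bc e3 59 8d 65
  t1: 65 8d 59 e3 bc b2 55 24
  t2: 65 55 8d bc 59 59 e3 65
  t3: 65 24 55 55 8d b2 bc bc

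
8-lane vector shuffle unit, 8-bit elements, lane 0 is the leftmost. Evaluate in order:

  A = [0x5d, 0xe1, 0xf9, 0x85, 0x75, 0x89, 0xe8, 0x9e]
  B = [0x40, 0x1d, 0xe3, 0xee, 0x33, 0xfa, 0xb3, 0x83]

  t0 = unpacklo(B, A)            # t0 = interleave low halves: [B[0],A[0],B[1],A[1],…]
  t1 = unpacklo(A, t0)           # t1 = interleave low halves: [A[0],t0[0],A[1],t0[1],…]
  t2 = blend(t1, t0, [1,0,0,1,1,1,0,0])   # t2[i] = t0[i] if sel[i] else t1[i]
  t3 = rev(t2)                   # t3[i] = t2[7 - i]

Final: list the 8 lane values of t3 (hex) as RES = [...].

RES = [0xe1, 0x85, 0xf9, 0xe3, 0xe1, 0xe1, 0x40, 0x40]

t0 = [0x40, 0x5d, 0x1d, 0xe1, 0xe3, 0xf9, 0xee, 0x85]
t1 = [0x5d, 0x40, 0xe1, 0x5d, 0xf9, 0x1d, 0x85, 0xe1]
t2 = [0x40, 0x40, 0xe1, 0xe1, 0xe3, 0xf9, 0x85, 0xe1]
t3 = [0xe1, 0x85, 0xf9, 0xe3, 0xe1, 0xe1, 0x40, 0x40]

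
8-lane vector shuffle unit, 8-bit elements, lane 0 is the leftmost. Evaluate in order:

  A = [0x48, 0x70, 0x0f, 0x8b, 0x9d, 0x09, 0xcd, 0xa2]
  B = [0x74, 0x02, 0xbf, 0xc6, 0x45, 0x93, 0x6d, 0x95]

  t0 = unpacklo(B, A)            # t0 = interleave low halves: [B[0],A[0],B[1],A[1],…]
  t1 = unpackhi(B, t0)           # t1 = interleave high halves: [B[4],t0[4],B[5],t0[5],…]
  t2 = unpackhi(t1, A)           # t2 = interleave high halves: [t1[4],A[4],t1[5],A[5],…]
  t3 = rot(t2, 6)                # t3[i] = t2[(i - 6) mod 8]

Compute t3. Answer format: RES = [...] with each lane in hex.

RES = [0xc6, 0x09, 0x95, 0xcd, 0x8b, 0xa2, 0x6d, 0x9d]

t0 = [0x74, 0x48, 0x02, 0x70, 0xbf, 0x0f, 0xc6, 0x8b]
t1 = [0x45, 0xbf, 0x93, 0x0f, 0x6d, 0xc6, 0x95, 0x8b]
t2 = [0x6d, 0x9d, 0xc6, 0x09, 0x95, 0xcd, 0x8b, 0xa2]
t3 = [0xc6, 0x09, 0x95, 0xcd, 0x8b, 0xa2, 0x6d, 0x9d]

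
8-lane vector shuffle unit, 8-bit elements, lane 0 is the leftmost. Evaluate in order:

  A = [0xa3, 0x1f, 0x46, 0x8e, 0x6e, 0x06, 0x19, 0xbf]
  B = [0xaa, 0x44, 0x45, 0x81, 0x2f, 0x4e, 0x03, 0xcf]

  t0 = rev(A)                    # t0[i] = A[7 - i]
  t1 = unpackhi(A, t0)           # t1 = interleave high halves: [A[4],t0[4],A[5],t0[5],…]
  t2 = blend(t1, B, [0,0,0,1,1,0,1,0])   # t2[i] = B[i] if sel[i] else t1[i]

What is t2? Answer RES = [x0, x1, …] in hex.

  t0: bf 19 06 6e 8e 46 1f a3
  t1: 6e 8e 06 46 19 1f bf a3
  t2: 6e 8e 06 81 2f 1f 03 a3

RES = [ 0x6e  0x8e  0x06  0x81  0x2f  0x1f  0x03  0xa3 ]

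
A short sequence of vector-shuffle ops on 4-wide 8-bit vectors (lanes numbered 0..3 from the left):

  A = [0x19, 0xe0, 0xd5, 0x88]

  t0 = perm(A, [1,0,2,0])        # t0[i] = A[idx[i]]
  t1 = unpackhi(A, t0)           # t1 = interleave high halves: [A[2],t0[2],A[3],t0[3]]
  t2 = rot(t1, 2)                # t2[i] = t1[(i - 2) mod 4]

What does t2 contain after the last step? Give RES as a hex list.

  t0: e0 19 d5 19
  t1: d5 d5 88 19
  t2: 88 19 d5 d5

RES = [0x88, 0x19, 0xd5, 0xd5]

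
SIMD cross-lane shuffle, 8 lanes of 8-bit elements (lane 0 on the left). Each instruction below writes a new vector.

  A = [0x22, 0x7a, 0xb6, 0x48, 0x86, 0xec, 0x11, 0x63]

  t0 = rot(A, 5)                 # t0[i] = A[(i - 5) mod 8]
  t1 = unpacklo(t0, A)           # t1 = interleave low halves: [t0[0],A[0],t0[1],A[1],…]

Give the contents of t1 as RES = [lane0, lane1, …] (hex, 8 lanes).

t0 = [0x48, 0x86, 0xec, 0x11, 0x63, 0x22, 0x7a, 0xb6]
t1 = [0x48, 0x22, 0x86, 0x7a, 0xec, 0xb6, 0x11, 0x48]

RES = [ 0x48  0x22  0x86  0x7a  0xec  0xb6  0x11  0x48 ]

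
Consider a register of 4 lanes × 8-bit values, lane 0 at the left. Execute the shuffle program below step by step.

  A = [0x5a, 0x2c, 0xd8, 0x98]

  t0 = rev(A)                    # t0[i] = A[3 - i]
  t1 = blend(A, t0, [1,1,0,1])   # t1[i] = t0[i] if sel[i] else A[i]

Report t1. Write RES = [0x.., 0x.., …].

  t0: 98 d8 2c 5a
  t1: 98 d8 d8 5a

RES = [0x98, 0xd8, 0xd8, 0x5a]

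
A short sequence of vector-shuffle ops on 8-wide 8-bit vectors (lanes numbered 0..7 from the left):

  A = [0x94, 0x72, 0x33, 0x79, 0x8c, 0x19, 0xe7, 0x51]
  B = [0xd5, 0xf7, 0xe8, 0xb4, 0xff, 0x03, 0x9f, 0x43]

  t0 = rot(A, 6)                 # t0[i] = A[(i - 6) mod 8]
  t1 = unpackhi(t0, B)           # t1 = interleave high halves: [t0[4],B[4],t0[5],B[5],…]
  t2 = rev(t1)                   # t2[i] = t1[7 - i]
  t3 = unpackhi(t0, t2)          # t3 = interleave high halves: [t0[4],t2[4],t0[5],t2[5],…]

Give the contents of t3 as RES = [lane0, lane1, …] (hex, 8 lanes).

→ t0 |33|79|8c|19|e7|51|94|72|
→ t1 |e7|ff|51|03|94|9f|72|43|
→ t2 |43|72|9f|94|03|51|ff|e7|
→ t3 |e7|03|51|51|94|ff|72|e7|

RES = [0xe7, 0x03, 0x51, 0x51, 0x94, 0xff, 0x72, 0xe7]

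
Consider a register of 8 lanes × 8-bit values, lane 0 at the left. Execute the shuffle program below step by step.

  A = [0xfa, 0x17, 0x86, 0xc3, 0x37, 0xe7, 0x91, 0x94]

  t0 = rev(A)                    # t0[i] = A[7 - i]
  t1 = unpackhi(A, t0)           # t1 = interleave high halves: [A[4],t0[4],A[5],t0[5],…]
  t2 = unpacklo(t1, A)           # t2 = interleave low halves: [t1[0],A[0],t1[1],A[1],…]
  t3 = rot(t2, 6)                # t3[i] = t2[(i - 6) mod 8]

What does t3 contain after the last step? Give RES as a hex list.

RES = [0xc3, 0x17, 0xe7, 0x86, 0x86, 0xc3, 0x37, 0xfa]

  t0: 94 91 e7 37 c3 86 17 fa
  t1: 37 c3 e7 86 91 17 94 fa
  t2: 37 fa c3 17 e7 86 86 c3
  t3: c3 17 e7 86 86 c3 37 fa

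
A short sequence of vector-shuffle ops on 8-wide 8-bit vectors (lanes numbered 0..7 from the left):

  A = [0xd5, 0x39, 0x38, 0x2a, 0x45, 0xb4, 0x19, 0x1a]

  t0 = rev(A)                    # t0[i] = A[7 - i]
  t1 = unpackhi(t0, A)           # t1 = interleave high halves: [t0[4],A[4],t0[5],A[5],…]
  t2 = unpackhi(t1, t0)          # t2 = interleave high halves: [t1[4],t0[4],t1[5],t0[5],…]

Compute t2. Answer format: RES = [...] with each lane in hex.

RES = [ 0x39  0x2a  0x19  0x38  0xd5  0x39  0x1a  0xd5 ]

→ t0 |1a|19|b4|45|2a|38|39|d5|
→ t1 |2a|45|38|b4|39|19|d5|1a|
→ t2 |39|2a|19|38|d5|39|1a|d5|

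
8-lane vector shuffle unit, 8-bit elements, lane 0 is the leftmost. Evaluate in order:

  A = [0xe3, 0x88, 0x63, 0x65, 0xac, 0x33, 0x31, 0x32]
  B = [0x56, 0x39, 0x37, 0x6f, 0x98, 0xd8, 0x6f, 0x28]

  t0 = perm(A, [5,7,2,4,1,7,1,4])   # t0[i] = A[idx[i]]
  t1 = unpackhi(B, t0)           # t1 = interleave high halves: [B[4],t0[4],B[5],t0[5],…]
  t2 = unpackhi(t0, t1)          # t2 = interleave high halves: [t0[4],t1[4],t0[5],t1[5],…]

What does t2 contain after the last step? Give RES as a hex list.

RES = [0x88, 0x6f, 0x32, 0x88, 0x88, 0x28, 0xac, 0xac]

  t0: 33 32 63 ac 88 32 88 ac
  t1: 98 88 d8 32 6f 88 28 ac
  t2: 88 6f 32 88 88 28 ac ac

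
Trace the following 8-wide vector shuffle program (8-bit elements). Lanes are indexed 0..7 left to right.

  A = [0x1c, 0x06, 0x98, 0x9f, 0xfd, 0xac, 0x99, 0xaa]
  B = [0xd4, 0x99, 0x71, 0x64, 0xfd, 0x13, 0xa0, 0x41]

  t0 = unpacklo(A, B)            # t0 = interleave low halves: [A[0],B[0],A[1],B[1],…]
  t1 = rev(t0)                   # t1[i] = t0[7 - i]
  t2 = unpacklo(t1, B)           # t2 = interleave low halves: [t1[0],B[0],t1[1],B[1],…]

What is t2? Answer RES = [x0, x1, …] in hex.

t0 = [0x1c, 0xd4, 0x06, 0x99, 0x98, 0x71, 0x9f, 0x64]
t1 = [0x64, 0x9f, 0x71, 0x98, 0x99, 0x06, 0xd4, 0x1c]
t2 = [0x64, 0xd4, 0x9f, 0x99, 0x71, 0x71, 0x98, 0x64]

RES = [ 0x64  0xd4  0x9f  0x99  0x71  0x71  0x98  0x64 ]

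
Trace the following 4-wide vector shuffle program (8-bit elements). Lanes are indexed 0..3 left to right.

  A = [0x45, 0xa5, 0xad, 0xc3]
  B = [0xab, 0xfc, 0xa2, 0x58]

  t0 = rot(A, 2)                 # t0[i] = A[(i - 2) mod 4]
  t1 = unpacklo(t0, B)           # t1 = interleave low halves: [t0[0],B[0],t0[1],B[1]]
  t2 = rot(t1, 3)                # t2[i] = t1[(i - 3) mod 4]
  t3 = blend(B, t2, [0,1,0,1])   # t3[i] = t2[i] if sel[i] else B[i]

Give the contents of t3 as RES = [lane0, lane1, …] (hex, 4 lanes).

→ t0 |ad|c3|45|a5|
→ t1 |ad|ab|c3|fc|
→ t2 |ab|c3|fc|ad|
→ t3 |ab|c3|a2|ad|

RES = [0xab, 0xc3, 0xa2, 0xad]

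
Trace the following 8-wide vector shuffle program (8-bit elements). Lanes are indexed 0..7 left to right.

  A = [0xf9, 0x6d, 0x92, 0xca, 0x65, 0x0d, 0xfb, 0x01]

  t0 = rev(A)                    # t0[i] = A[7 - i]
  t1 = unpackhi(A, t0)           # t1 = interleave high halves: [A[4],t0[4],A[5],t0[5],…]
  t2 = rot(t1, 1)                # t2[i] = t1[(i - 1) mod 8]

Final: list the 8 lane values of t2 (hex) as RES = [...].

RES = [ 0xf9  0x65  0xca  0x0d  0x92  0xfb  0x6d  0x01 ]

t0 = [0x01, 0xfb, 0x0d, 0x65, 0xca, 0x92, 0x6d, 0xf9]
t1 = [0x65, 0xca, 0x0d, 0x92, 0xfb, 0x6d, 0x01, 0xf9]
t2 = [0xf9, 0x65, 0xca, 0x0d, 0x92, 0xfb, 0x6d, 0x01]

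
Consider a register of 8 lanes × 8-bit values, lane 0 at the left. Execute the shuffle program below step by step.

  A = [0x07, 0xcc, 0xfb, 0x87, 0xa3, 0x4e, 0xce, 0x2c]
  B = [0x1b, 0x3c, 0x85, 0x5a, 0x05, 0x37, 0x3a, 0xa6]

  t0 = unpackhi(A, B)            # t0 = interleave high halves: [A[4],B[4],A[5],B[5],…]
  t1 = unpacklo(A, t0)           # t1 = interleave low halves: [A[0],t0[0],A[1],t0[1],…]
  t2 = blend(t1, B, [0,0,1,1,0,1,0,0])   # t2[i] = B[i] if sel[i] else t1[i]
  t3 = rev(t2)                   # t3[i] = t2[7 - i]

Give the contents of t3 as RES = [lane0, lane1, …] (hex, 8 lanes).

RES = [ 0x37  0x87  0x37  0xfb  0x5a  0x85  0xa3  0x07 ]

  t0: a3 05 4e 37 ce 3a 2c a6
  t1: 07 a3 cc 05 fb 4e 87 37
  t2: 07 a3 85 5a fb 37 87 37
  t3: 37 87 37 fb 5a 85 a3 07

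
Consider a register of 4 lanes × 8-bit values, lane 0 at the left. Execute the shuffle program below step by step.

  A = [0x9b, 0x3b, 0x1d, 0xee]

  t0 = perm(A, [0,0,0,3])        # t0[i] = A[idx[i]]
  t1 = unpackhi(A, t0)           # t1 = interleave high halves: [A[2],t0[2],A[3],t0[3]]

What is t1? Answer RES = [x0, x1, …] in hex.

→ t0 |9b|9b|9b|ee|
→ t1 |1d|9b|ee|ee|

RES = [ 0x1d  0x9b  0xee  0xee ]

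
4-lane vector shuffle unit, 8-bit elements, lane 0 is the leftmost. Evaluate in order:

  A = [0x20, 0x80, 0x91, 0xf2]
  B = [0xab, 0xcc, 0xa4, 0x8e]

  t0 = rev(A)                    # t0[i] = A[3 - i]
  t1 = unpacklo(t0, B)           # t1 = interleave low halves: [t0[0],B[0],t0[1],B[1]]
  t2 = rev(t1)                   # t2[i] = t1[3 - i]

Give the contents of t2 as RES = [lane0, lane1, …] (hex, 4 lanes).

  t0: f2 91 80 20
  t1: f2 ab 91 cc
  t2: cc 91 ab f2

RES = [ 0xcc  0x91  0xab  0xf2 ]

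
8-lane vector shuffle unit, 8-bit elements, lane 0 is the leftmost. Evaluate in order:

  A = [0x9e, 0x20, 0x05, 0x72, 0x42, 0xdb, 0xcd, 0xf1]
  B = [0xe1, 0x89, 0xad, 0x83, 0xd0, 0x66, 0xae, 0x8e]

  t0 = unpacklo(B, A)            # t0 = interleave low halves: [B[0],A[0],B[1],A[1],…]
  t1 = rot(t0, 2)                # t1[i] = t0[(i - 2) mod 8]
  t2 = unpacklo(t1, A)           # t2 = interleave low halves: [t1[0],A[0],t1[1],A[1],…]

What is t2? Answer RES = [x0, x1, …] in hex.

t0 = [0xe1, 0x9e, 0x89, 0x20, 0xad, 0x05, 0x83, 0x72]
t1 = [0x83, 0x72, 0xe1, 0x9e, 0x89, 0x20, 0xad, 0x05]
t2 = [0x83, 0x9e, 0x72, 0x20, 0xe1, 0x05, 0x9e, 0x72]

RES = [0x83, 0x9e, 0x72, 0x20, 0xe1, 0x05, 0x9e, 0x72]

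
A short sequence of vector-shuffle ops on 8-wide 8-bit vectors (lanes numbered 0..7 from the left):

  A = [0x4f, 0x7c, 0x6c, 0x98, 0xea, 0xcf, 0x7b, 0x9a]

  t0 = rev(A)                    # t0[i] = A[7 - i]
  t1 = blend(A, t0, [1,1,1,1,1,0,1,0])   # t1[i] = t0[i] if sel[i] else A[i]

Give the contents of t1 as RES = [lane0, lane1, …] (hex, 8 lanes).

RES = [0x9a, 0x7b, 0xcf, 0xea, 0x98, 0xcf, 0x7c, 0x9a]

→ t0 |9a|7b|cf|ea|98|6c|7c|4f|
→ t1 |9a|7b|cf|ea|98|cf|7c|9a|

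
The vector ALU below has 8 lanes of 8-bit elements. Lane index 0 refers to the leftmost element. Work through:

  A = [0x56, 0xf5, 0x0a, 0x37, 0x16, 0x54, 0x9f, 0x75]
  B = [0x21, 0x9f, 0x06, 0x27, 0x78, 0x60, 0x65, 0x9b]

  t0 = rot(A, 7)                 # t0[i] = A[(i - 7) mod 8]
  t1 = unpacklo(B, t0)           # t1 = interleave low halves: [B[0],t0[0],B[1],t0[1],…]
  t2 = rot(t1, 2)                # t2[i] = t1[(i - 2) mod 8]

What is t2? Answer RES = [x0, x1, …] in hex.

RES = [0x27, 0x16, 0x21, 0xf5, 0x9f, 0x0a, 0x06, 0x37]

→ t0 |f5|0a|37|16|54|9f|75|56|
→ t1 |21|f5|9f|0a|06|37|27|16|
→ t2 |27|16|21|f5|9f|0a|06|37|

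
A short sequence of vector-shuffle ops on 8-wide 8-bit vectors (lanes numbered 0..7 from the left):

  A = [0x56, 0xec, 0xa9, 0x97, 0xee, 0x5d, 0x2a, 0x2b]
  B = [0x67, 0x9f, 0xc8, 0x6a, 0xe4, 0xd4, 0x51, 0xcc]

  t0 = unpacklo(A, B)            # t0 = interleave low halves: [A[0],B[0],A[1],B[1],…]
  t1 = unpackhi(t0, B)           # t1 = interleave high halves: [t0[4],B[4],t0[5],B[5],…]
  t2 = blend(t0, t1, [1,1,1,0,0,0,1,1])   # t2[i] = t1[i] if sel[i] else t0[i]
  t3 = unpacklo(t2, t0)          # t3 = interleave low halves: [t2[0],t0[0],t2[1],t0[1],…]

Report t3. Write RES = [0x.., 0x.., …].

  t0: 56 67 ec 9f a9 c8 97 6a
  t1: a9 e4 c8 d4 97 51 6a cc
  t2: a9 e4 c8 9f a9 c8 6a cc
  t3: a9 56 e4 67 c8 ec 9f 9f

RES = [ 0xa9  0x56  0xe4  0x67  0xc8  0xec  0x9f  0x9f ]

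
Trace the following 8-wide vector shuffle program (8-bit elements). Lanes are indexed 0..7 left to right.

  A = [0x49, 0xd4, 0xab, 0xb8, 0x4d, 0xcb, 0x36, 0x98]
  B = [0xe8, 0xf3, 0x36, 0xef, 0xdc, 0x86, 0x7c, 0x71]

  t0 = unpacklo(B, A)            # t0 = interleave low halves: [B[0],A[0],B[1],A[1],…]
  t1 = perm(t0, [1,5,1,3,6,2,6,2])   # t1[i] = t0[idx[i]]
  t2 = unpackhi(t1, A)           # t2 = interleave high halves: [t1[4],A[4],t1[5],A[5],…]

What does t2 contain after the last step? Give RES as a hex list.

RES = [0xef, 0x4d, 0xf3, 0xcb, 0xef, 0x36, 0xf3, 0x98]

  t0: e8 49 f3 d4 36 ab ef b8
  t1: 49 ab 49 d4 ef f3 ef f3
  t2: ef 4d f3 cb ef 36 f3 98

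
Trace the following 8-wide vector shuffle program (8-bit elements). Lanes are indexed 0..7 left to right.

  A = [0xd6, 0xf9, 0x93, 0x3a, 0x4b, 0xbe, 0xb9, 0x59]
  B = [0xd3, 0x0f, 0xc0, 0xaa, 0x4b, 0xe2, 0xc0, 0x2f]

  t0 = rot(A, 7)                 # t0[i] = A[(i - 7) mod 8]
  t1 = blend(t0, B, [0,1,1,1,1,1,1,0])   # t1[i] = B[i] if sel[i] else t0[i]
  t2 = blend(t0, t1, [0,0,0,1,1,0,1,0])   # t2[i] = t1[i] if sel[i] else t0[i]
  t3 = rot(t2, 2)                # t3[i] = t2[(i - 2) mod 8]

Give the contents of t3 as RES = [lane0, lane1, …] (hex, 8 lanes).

t0 = [0xf9, 0x93, 0x3a, 0x4b, 0xbe, 0xb9, 0x59, 0xd6]
t1 = [0xf9, 0x0f, 0xc0, 0xaa, 0x4b, 0xe2, 0xc0, 0xd6]
t2 = [0xf9, 0x93, 0x3a, 0xaa, 0x4b, 0xb9, 0xc0, 0xd6]
t3 = [0xc0, 0xd6, 0xf9, 0x93, 0x3a, 0xaa, 0x4b, 0xb9]

RES = [0xc0, 0xd6, 0xf9, 0x93, 0x3a, 0xaa, 0x4b, 0xb9]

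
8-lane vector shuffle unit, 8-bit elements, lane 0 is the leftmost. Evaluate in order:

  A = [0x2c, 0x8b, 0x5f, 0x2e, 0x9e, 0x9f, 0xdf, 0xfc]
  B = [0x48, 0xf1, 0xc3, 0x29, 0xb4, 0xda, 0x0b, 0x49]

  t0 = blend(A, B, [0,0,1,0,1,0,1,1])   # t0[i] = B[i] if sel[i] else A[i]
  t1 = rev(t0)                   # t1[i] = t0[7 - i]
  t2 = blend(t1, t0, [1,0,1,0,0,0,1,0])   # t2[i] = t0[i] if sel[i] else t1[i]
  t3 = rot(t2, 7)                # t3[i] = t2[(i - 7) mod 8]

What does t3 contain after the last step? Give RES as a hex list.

RES = [0x0b, 0xc3, 0xb4, 0x2e, 0xc3, 0x0b, 0x2c, 0x2c]

  t0: 2c 8b c3 2e b4 9f 0b 49
  t1: 49 0b 9f b4 2e c3 8b 2c
  t2: 2c 0b c3 b4 2e c3 0b 2c
  t3: 0b c3 b4 2e c3 0b 2c 2c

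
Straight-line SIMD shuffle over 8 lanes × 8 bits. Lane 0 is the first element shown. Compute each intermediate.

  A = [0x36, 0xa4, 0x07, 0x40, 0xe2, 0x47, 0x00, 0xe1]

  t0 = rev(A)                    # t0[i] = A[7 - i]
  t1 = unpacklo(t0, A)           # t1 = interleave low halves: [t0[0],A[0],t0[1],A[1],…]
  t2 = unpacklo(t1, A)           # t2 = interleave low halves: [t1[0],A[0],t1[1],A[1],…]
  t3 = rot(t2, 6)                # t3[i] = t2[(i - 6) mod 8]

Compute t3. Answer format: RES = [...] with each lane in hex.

t0 = [0xe1, 0x00, 0x47, 0xe2, 0x40, 0x07, 0xa4, 0x36]
t1 = [0xe1, 0x36, 0x00, 0xa4, 0x47, 0x07, 0xe2, 0x40]
t2 = [0xe1, 0x36, 0x36, 0xa4, 0x00, 0x07, 0xa4, 0x40]
t3 = [0x36, 0xa4, 0x00, 0x07, 0xa4, 0x40, 0xe1, 0x36]

RES = [ 0x36  0xa4  0x00  0x07  0xa4  0x40  0xe1  0x36 ]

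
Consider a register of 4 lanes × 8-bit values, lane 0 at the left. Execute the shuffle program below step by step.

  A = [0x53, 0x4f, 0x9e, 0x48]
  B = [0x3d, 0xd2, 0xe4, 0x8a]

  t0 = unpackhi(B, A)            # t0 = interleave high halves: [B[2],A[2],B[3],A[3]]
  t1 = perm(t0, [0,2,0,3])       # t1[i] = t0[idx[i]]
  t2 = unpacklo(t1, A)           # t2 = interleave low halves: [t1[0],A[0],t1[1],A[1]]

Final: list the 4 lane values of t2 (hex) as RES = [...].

RES = [ 0xe4  0x53  0x8a  0x4f ]

t0 = [0xe4, 0x9e, 0x8a, 0x48]
t1 = [0xe4, 0x8a, 0xe4, 0x48]
t2 = [0xe4, 0x53, 0x8a, 0x4f]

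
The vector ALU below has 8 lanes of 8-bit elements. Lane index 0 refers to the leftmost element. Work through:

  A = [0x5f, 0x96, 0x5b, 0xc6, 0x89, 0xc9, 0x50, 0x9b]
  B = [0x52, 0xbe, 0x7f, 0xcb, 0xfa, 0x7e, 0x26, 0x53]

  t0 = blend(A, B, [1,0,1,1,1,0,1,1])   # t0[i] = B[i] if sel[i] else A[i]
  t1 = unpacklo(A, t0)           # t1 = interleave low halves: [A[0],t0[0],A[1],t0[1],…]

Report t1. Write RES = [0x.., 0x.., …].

  t0: 52 96 7f cb fa c9 26 53
  t1: 5f 52 96 96 5b 7f c6 cb

RES = [ 0x5f  0x52  0x96  0x96  0x5b  0x7f  0xc6  0xcb ]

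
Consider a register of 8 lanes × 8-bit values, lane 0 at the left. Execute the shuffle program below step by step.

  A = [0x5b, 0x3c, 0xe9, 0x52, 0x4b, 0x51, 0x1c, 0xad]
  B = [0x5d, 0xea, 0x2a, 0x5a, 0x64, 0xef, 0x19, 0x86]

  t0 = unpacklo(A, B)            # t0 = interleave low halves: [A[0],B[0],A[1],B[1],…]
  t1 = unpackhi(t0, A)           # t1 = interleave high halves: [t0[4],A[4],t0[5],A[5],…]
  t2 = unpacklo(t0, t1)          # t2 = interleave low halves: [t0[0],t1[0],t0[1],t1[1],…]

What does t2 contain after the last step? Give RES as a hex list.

  t0: 5b 5d 3c ea e9 2a 52 5a
  t1: e9 4b 2a 51 52 1c 5a ad
  t2: 5b e9 5d 4b 3c 2a ea 51

RES = [ 0x5b  0xe9  0x5d  0x4b  0x3c  0x2a  0xea  0x51 ]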